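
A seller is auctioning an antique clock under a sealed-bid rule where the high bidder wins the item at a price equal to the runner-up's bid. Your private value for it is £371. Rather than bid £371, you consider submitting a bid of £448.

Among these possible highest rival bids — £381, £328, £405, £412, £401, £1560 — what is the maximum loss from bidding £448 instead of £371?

£41

£381: truthful gives £0, deviation gives −£10 → loss £10.
£328: same outcome either way → loss £0.
£405: truthful gives £0, deviation gives −£34 → loss £34.
£412: truthful gives £0, deviation gives −£41 → loss £41.
£401: truthful gives £0, deviation gives −£30 → loss £30.
£1560: same outcome either way → loss £0.
Maximum loss: £41.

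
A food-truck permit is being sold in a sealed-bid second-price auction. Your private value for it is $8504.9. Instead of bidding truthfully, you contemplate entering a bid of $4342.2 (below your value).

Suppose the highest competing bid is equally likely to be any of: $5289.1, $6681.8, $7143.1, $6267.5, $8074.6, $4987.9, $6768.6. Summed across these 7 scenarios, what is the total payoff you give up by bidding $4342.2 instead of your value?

$14321.7

The deviation costs you only when the competing bid falls strictly between $4342.2 and $8504.9; elsewhere both bids give the same outcome.
$5289.1: truthful payoff $3215.8, deviation payoff $0 → loss $3215.8.
$6681.8: truthful payoff $1823.1, deviation payoff $0 → loss $1823.1.
$7143.1: truthful payoff $1361.8, deviation payoff $0 → loss $1361.8.
$6267.5: truthful payoff $2237.4, deviation payoff $0 → loss $2237.4.
$8074.6: truthful payoff $430.3, deviation payoff $0 → loss $430.3.
$4987.9: truthful payoff $3517, deviation payoff $0 → loss $3517.
$6768.6: truthful payoff $1736.3, deviation payoff $0 → loss $1736.3.
Total loss = $3215.8 + $1823.1 + $1361.8 + $2237.4 + $430.3 + $3517 + $1736.3 = $14321.7.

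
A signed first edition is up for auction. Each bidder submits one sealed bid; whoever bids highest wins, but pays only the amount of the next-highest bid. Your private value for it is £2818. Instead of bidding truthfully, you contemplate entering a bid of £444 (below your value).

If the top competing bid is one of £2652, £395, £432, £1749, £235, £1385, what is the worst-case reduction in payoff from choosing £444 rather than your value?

£1433

£2652: truthful gives £166, deviation gives £0 → loss £166.
£395: same outcome either way → loss £0.
£432: same outcome either way → loss £0.
£1749: truthful gives £1069, deviation gives £0 → loss £1069.
£235: same outcome either way → loss £0.
£1385: truthful gives £1433, deviation gives £0 → loss £1433.
Maximum loss: £1433.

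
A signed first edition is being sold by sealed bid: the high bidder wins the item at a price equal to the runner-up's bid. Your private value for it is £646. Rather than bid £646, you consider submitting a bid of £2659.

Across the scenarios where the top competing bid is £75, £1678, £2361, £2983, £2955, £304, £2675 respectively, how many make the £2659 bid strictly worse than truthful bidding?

2

The deviation hurts exactly when the highest competing bid lies strictly between £646 and £2659 — overbidding then wins at a price above your value.
£75: below both → same outcome either way.
£1678: inside the interval → strictly worse (loss £1032).
£2361: inside the interval → strictly worse (loss £1715).
£2983: above both → same outcome either way.
£2955: above both → same outcome either way.
£304: below both → same outcome either way.
£2675: above both → same outcome either way.
Count: 2.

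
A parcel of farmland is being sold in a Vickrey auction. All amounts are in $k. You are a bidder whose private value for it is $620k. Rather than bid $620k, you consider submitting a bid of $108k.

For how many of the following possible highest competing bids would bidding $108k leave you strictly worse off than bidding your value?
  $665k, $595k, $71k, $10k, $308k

The deviation hurts exactly when the highest competing bid lies strictly between $108k and $620k — underbidding then forfeits a profitable win.
$665k: above both → same outcome either way.
$595k: inside the interval → strictly worse (loss $25k).
$71k: below both → same outcome either way.
$10k: below both → same outcome either way.
$308k: inside the interval → strictly worse (loss $312k).
Count: 2.

2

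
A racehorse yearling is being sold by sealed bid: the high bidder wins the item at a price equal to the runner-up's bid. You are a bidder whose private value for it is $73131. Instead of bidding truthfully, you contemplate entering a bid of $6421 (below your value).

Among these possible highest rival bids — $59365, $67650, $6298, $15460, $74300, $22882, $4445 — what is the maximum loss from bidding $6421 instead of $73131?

$57671

$59365: truthful gives $13766, deviation gives $0 → loss $13766.
$67650: truthful gives $5481, deviation gives $0 → loss $5481.
$6298: same outcome either way → loss $0.
$15460: truthful gives $57671, deviation gives $0 → loss $57671.
$74300: same outcome either way → loss $0.
$22882: truthful gives $50249, deviation gives $0 → loss $50249.
$4445: same outcome either way → loss $0.
Maximum loss: $57671.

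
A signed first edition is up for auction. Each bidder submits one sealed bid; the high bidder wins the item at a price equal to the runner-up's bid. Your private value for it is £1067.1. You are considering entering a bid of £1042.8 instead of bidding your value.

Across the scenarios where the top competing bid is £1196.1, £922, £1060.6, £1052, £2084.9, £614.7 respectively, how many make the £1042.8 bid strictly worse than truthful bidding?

The deviation hurts exactly when the highest competing bid lies strictly between £1042.8 and £1067.1 — underbidding then forfeits a profitable win.
£1196.1: above both → same outcome either way.
£922: below both → same outcome either way.
£1060.6: inside the interval → strictly worse (loss £6.5).
£1052: inside the interval → strictly worse (loss £15.1).
£2084.9: above both → same outcome either way.
£614.7: below both → same outcome either way.
Count: 2.

2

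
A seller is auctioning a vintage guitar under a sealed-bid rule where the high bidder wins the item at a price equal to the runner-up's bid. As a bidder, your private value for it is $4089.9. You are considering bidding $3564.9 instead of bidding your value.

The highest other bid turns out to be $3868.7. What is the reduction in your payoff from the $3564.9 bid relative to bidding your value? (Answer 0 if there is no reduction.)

Bidding your value $4089.9: you win (since $4089.9 > $3868.7) and pay $3868.7. Payoff $221.2.
Bidding $3564.9: you lose. Payoff $0.
The competing bid $3868.7 lies between your shaded bid and your value, so underbidding forfeits an item you could have won at a profitable price.
Loss from deviating = $221.2 − ($0) = $221.2.

$221.2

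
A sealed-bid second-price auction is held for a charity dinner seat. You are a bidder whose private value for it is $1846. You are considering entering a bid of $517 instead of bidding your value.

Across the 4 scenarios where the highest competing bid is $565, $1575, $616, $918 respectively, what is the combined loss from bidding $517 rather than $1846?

The deviation costs you only when the competing bid falls strictly between $517 and $1846; elsewhere both bids give the same outcome.
$565: truthful payoff $1281, deviation payoff $0 → loss $1281.
$1575: truthful payoff $271, deviation payoff $0 → loss $271.
$616: truthful payoff $1230, deviation payoff $0 → loss $1230.
$918: truthful payoff $928, deviation payoff $0 → loss $928.
Total loss = $1281 + $271 + $1230 + $928 = $3710.

$3710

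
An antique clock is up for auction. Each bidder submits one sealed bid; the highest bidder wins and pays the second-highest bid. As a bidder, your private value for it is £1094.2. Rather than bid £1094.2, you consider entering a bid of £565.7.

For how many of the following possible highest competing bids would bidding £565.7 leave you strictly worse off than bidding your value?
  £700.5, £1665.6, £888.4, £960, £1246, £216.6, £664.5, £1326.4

4

The deviation hurts exactly when the highest competing bid lies strictly between £565.7 and £1094.2 — underbidding then forfeits a profitable win.
£700.5: inside the interval → strictly worse (loss £393.7).
£1665.6: above both → same outcome either way.
£888.4: inside the interval → strictly worse (loss £205.8).
£960: inside the interval → strictly worse (loss £134.2).
£1246: above both → same outcome either way.
£216.6: below both → same outcome either way.
£664.5: inside the interval → strictly worse (loss £429.7).
£1326.4: above both → same outcome either way.
Count: 4.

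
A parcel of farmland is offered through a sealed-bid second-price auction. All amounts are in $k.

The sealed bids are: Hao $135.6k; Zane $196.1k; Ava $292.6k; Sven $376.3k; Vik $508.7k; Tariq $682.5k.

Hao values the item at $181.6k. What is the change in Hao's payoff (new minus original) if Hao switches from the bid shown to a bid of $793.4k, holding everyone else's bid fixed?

The highest bid among the other bidders is $682.5k; Hao's bid doesn't change that.
Original bid $135.6k: Hao is not highest (top rival bid is $682.5k); payoff $0k.
Alternative bid $793.4k: Hao is highest, pays the top rival bid $682.5k; payoff $181.6k − $682.5k = −$500.9k.
Change in payoff = −$500.9k − ($0k) = −$500.9k.

−$500.9k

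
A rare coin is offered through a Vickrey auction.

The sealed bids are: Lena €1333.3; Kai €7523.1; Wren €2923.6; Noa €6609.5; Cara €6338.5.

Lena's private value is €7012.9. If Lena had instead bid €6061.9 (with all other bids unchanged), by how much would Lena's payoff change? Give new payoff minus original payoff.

The highest bid among the other bidders is €7523.1; Lena's bid doesn't change that.
Original bid €1333.3: Lena is not highest (top rival bid is €7523.1); payoff €0.
Alternative bid €6061.9: Lena is not highest (top rival bid is €7523.1); payoff €0.
Change in payoff = €0 − (€0) = €0.

€0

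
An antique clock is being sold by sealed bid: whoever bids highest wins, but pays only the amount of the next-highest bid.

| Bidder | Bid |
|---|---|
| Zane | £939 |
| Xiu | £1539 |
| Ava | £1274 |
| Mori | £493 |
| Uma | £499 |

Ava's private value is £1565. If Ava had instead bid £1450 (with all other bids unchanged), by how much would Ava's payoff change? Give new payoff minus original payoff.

The highest bid among the other bidders is £1539; Ava's bid doesn't change that.
Original bid £1274: Ava is not highest (top rival bid is £1539); payoff £0.
Alternative bid £1450: Ava is not highest (top rival bid is £1539); payoff £0.
Change in payoff = £0 − (£0) = £0.

£0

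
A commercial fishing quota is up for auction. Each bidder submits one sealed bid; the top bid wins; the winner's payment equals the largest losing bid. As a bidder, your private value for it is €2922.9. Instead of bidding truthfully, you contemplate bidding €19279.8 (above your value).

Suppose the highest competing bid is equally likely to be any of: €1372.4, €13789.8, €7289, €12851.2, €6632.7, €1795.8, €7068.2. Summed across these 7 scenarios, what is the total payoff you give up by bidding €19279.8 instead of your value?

The deviation costs you only when the competing bid falls strictly between €2922.9 and €19279.8; elsewhere both bids give the same outcome.
€1372.4: outcomes coincide → loss €0.
€13789.8: truthful payoff €0, deviation payoff −€10866.9 → loss €10866.9.
€7289: truthful payoff €0, deviation payoff −€4366.1 → loss €4366.1.
€12851.2: truthful payoff €0, deviation payoff −€9928.3 → loss €9928.3.
€6632.7: truthful payoff €0, deviation payoff −€3709.8 → loss €3709.8.
€1795.8: outcomes coincide → loss €0.
€7068.2: truthful payoff €0, deviation payoff −€4145.3 → loss €4145.3.
Total loss = €10866.9 + €4366.1 + €9928.3 + €3709.8 + €4145.3 = €33016.4.
In a second-price auction your bid sets only whether you win, not what you pay, so bidding your true value is weakly dominant.

€33016.4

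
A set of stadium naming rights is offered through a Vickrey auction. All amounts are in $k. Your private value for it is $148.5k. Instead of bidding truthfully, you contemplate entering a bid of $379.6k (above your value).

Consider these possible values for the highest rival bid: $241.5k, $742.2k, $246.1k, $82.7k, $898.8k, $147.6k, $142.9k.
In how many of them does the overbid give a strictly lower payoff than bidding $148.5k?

2

The deviation hurts exactly when the highest competing bid lies strictly between $148.5k and $379.6k — overbidding then wins at a price above your value.
$241.5k: inside the interval → strictly worse (loss $93k).
$742.2k: above both → same outcome either way.
$246.1k: inside the interval → strictly worse (loss $97.6k).
$82.7k: below both → same outcome either way.
$898.8k: above both → same outcome either way.
$147.6k: below both → same outcome either way.
$142.9k: below both → same outcome either way.
Count: 2.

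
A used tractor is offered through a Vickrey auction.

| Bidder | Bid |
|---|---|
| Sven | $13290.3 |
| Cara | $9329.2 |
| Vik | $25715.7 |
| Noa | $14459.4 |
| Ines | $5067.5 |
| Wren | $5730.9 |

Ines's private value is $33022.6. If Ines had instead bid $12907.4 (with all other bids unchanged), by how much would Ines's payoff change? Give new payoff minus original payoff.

The highest bid among the other bidders is $25715.7; Ines's bid doesn't change that.
Original bid $5067.5: Ines is not highest (top rival bid is $25715.7); payoff $0.
Alternative bid $12907.4: Ines is not highest (top rival bid is $25715.7); payoff $0.
Change in payoff = $0 − ($0) = $0.

$0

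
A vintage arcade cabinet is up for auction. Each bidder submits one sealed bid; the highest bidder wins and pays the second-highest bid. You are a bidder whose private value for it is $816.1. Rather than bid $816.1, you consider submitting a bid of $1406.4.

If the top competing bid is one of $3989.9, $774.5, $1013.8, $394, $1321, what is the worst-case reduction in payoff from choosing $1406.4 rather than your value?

$3989.9: same outcome either way → loss $0.
$774.5: same outcome either way → loss $0.
$1013.8: truthful gives $0, deviation gives −$197.7 → loss $197.7.
$394: same outcome either way → loss $0.
$1321: truthful gives $0, deviation gives −$504.9 → loss $504.9.
Maximum loss: $504.9.

$504.9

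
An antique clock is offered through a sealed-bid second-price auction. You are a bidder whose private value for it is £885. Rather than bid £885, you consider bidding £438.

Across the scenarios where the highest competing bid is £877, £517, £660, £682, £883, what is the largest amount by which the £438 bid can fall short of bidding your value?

£368

£877: truthful gives £8, deviation gives £0 → loss £8.
£517: truthful gives £368, deviation gives £0 → loss £368.
£660: truthful gives £225, deviation gives £0 → loss £225.
£682: truthful gives £203, deviation gives £0 → loss £203.
£883: truthful gives £2, deviation gives £0 → loss £2.
Maximum loss: £368.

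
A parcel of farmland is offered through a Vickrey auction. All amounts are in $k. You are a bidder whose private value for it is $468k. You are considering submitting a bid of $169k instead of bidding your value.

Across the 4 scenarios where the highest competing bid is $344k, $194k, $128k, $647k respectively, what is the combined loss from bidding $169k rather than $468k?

The deviation costs you only when the competing bid falls strictly between $169k and $468k; elsewhere both bids give the same outcome.
$344k: truthful payoff $124k, deviation payoff $0k → loss $124k.
$194k: truthful payoff $274k, deviation payoff $0k → loss $274k.
$128k: outcomes coincide → loss $0k.
$647k: outcomes coincide → loss $0k.
Total loss = $124k + $274k = $398k.

$398k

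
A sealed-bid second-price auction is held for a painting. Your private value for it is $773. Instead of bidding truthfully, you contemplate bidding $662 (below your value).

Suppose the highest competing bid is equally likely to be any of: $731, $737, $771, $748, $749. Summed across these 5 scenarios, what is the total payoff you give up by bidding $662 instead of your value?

The deviation costs you only when the competing bid falls strictly between $662 and $773; elsewhere both bids give the same outcome.
$731: truthful payoff $42, deviation payoff $0 → loss $42.
$737: truthful payoff $36, deviation payoff $0 → loss $36.
$771: truthful payoff $2, deviation payoff $0 → loss $2.
$748: truthful payoff $25, deviation payoff $0 → loss $25.
$749: truthful payoff $24, deviation payoff $0 → loss $24.
Total loss = $42 + $36 + $2 + $25 + $24 = $129.
Truthful bidding weakly dominates here: raising your bid can only win items priced above your value, and lowering it can only forfeit items priced below.

$129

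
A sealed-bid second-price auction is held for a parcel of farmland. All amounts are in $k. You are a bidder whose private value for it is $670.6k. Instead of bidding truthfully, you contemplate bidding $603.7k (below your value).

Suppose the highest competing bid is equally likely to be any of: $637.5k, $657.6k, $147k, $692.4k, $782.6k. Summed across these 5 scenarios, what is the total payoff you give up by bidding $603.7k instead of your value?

The deviation costs you only when the competing bid falls strictly between $603.7k and $670.6k; elsewhere both bids give the same outcome.
$637.5k: truthful payoff $33.1k, deviation payoff $0k → loss $33.1k.
$657.6k: truthful payoff $13k, deviation payoff $0k → loss $13k.
$147k: outcomes coincide → loss $0k.
$692.4k: outcomes coincide → loss $0k.
$782.6k: outcomes coincide → loss $0k.
Total loss = $33.1k + $13k = $46.1k.

$46.1k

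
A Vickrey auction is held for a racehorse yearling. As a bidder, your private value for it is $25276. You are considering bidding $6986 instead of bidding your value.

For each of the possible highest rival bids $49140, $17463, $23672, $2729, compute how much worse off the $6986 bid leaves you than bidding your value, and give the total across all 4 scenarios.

$9417

The deviation costs you only when the competing bid falls strictly between $6986 and $25276; elsewhere both bids give the same outcome.
$49140: outcomes coincide → loss $0.
$17463: truthful payoff $7813, deviation payoff $0 → loss $7813.
$23672: truthful payoff $1604, deviation payoff $0 → loss $1604.
$2729: outcomes coincide → loss $0.
Total loss = $7813 + $1604 = $9417.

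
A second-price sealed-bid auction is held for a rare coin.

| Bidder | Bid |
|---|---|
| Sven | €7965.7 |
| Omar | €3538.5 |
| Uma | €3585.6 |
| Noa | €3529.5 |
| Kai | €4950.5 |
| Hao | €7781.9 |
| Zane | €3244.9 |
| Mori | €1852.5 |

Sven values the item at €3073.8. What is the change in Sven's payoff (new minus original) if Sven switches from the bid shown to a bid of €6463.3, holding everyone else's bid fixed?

€4708.1

The highest bid among the other bidders is €7781.9; Sven's bid doesn't change that.
Original bid €7965.7: Sven is highest, pays the top rival bid €7781.9; payoff €3073.8 − €7781.9 = −€4708.1.
Alternative bid €6463.3: Sven is not highest (top rival bid is €7781.9); payoff €0.
Change in payoff = €0 − (−€4708.1) = €4708.1.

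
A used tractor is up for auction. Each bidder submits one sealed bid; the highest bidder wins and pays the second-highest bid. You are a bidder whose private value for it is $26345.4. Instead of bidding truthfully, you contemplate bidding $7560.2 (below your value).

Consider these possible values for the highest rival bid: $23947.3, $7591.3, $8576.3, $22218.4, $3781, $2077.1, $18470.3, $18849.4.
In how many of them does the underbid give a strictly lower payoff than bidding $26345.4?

6

The deviation hurts exactly when the highest competing bid lies strictly between $7560.2 and $26345.4 — underbidding then forfeits a profitable win.
$23947.3: inside the interval → strictly worse (loss $2398.1).
$7591.3: inside the interval → strictly worse (loss $18754.1).
$8576.3: inside the interval → strictly worse (loss $17769.1).
$22218.4: inside the interval → strictly worse (loss $4127).
$3781: below both → same outcome either way.
$2077.1: below both → same outcome either way.
$18470.3: inside the interval → strictly worse (loss $7875.1).
$18849.4: inside the interval → strictly worse (loss $7496).
Count: 6.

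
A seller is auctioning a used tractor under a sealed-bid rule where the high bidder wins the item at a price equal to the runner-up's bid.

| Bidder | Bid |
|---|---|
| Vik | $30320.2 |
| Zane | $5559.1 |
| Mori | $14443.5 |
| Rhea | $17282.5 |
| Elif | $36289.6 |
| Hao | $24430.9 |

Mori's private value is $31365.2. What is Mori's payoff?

Highest bid: Elif at $36289.6, so Elif wins.
Second-highest bid: Vik at $30320.2 — that is the price the winner pays.
Mori did not win, so Mori pays nothing and receives nothing: payoff $0.

$0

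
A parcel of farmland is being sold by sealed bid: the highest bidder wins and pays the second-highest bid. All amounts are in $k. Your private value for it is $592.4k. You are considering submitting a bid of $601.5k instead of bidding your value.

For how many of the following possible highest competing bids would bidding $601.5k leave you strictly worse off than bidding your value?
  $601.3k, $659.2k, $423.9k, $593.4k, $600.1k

The deviation hurts exactly when the highest competing bid lies strictly between $592.4k and $601.5k — overbidding then wins at a price above your value.
$601.3k: inside the interval → strictly worse (loss $8.9k).
$659.2k: above both → same outcome either way.
$423.9k: below both → same outcome either way.
$593.4k: inside the interval → strictly worse (loss $1k).
$600.1k: inside the interval → strictly worse (loss $7.7k).
Count: 3.

3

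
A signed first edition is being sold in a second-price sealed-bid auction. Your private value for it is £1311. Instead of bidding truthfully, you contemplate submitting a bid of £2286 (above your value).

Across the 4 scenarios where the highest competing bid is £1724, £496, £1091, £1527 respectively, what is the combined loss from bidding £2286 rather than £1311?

The deviation costs you only when the competing bid falls strictly between £1311 and £2286; elsewhere both bids give the same outcome.
£1724: truthful payoff £0, deviation payoff −£413 → loss £413.
£496: outcomes coincide → loss £0.
£1091: outcomes coincide → loss £0.
£1527: truthful payoff £0, deviation payoff −£216 → loss £216.
Total loss = £413 + £216 = £629.

£629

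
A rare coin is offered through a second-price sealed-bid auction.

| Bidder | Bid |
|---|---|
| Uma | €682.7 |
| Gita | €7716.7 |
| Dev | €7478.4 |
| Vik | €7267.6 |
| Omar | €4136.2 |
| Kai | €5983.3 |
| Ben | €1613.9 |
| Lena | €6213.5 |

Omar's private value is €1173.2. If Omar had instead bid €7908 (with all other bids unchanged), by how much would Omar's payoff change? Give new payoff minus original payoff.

−€6543.5

The highest bid among the other bidders is €7716.7; Omar's bid doesn't change that.
Original bid €4136.2: Omar is not highest (top rival bid is €7716.7); payoff €0.
Alternative bid €7908: Omar is highest, pays the top rival bid €7716.7; payoff €1173.2 − €7716.7 = −€6543.5.
Change in payoff = −€6543.5 − (€0) = −€6543.5.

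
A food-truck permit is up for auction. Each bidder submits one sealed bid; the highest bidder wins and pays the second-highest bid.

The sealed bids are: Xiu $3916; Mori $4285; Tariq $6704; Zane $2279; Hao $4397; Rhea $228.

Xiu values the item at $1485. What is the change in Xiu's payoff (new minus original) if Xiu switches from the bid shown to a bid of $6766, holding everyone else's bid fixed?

−$5219

The highest bid among the other bidders is $6704; Xiu's bid doesn't change that.
Original bid $3916: Xiu is not highest (top rival bid is $6704); payoff $0.
Alternative bid $6766: Xiu is highest, pays the top rival bid $6704; payoff $1485 − $6704 = −$5219.
Change in payoff = −$5219 − ($0) = −$5219.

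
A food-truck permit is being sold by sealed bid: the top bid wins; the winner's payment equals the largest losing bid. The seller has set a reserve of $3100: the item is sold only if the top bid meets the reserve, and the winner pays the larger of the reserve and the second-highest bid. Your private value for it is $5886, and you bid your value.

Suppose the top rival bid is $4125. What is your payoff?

Your bid $5886 is the highest and exceeds the reserve.
Price = max(second-highest bid, reserve) = max($4125, $3100) = $4125.
Payoff = $5886 − $4125 = $1761.

$1761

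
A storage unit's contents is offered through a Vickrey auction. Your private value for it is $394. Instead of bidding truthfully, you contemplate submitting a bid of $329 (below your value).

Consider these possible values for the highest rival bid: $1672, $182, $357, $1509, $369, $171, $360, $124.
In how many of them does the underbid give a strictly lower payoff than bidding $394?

The deviation hurts exactly when the highest competing bid lies strictly between $329 and $394 — underbidding then forfeits a profitable win.
$1672: above both → same outcome either way.
$182: below both → same outcome either way.
$357: inside the interval → strictly worse (loss $37).
$1509: above both → same outcome either way.
$369: inside the interval → strictly worse (loss $25).
$171: below both → same outcome either way.
$360: inside the interval → strictly worse (loss $34).
$124: below both → same outcome either way.
Count: 3.

3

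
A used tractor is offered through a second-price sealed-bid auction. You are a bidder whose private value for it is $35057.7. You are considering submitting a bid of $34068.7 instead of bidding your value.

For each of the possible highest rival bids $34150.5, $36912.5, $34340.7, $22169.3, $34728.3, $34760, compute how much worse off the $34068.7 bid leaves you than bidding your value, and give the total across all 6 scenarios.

$2251.3

The deviation costs you only when the competing bid falls strictly between $34068.7 and $35057.7; elsewhere both bids give the same outcome.
$34150.5: truthful payoff $907.2, deviation payoff $0 → loss $907.2.
$36912.5: outcomes coincide → loss $0.
$34340.7: truthful payoff $717, deviation payoff $0 → loss $717.
$22169.3: outcomes coincide → loss $0.
$34728.3: truthful payoff $329.4, deviation payoff $0 → loss $329.4.
$34760: truthful payoff $297.7, deviation payoff $0 → loss $297.7.
Total loss = $907.2 + $717 + $329.4 + $297.7 = $2251.3.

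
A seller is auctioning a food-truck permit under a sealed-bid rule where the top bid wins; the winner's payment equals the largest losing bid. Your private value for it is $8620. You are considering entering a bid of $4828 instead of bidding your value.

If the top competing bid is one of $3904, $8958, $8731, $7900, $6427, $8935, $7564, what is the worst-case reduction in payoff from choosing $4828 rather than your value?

$3904: same outcome either way → loss $0.
$8958: same outcome either way → loss $0.
$8731: same outcome either way → loss $0.
$7900: truthful gives $720, deviation gives $0 → loss $720.
$6427: truthful gives $2193, deviation gives $0 → loss $2193.
$8935: same outcome either way → loss $0.
$7564: truthful gives $1056, deviation gives $0 → loss $1056.
Maximum loss: $2193.

$2193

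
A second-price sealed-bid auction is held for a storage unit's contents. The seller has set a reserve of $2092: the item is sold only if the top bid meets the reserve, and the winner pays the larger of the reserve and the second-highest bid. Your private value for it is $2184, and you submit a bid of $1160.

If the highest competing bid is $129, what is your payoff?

$0

Your bid $1160 is the highest bid but falls below the reserve $2092, so the item goes unsold. Payoff $0.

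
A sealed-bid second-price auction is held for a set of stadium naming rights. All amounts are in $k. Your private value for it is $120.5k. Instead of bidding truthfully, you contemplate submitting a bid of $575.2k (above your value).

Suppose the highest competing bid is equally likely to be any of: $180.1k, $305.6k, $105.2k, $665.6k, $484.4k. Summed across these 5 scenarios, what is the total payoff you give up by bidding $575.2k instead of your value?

$608.6k

The deviation costs you only when the competing bid falls strictly between $120.5k and $575.2k; elsewhere both bids give the same outcome.
$180.1k: truthful payoff $0k, deviation payoff −$59.6k → loss $59.6k.
$305.6k: truthful payoff $0k, deviation payoff −$185.1k → loss $185.1k.
$105.2k: outcomes coincide → loss $0k.
$665.6k: outcomes coincide → loss $0k.
$484.4k: truthful payoff $0k, deviation payoff −$363.9k → loss $363.9k.
Total loss = $59.6k + $185.1k + $363.9k = $608.6k.
Because the price is fixed by the runner-up's bid, deviating from your value can only change a good outcome into a bad one — never the reverse.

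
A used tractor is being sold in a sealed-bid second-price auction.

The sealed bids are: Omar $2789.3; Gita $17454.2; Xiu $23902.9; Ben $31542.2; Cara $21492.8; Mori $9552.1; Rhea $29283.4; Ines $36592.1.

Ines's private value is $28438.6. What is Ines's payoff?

−$3103.6

Highest bid: Ines at $36592.1, so Ines wins.
Second-highest bid: Ben at $31542.2 — that is the price the winner pays.
Ines's payoff = value − price = $28438.6 − $31542.2 = −$3103.6.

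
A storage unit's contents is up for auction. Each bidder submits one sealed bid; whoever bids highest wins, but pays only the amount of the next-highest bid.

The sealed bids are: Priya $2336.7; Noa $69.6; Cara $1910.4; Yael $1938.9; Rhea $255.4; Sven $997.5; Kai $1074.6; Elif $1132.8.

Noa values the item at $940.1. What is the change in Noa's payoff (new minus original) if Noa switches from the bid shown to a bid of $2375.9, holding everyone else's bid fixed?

−$1396.6

The highest bid among the other bidders is $2336.7; Noa's bid doesn't change that.
Original bid $69.6: Noa is not highest (top rival bid is $2336.7); payoff $0.
Alternative bid $2375.9: Noa is highest, pays the top rival bid $2336.7; payoff $940.1 − $2336.7 = −$1396.6.
Change in payoff = −$1396.6 − ($0) = −$1396.6.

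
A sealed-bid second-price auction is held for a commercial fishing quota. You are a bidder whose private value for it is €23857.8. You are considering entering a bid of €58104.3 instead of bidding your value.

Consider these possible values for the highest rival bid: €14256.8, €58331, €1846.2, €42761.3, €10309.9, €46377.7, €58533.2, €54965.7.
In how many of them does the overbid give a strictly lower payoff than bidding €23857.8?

The deviation hurts exactly when the highest competing bid lies strictly between €23857.8 and €58104.3 — overbidding then wins at a price above your value.
€14256.8: below both → same outcome either way.
€58331: above both → same outcome either way.
€1846.2: below both → same outcome either way.
€42761.3: inside the interval → strictly worse (loss €18903.5).
€10309.9: below both → same outcome either way.
€46377.7: inside the interval → strictly worse (loss €22519.9).
€58533.2: above both → same outcome either way.
€54965.7: inside the interval → strictly worse (loss €31107.9).
Count: 3.

3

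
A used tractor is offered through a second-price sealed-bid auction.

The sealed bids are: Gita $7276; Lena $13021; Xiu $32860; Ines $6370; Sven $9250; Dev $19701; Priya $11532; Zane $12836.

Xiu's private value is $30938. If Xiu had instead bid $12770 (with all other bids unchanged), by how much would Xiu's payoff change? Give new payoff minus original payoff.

−$11237

The highest bid among the other bidders is $19701; Xiu's bid doesn't change that.
Original bid $32860: Xiu is highest, pays the top rival bid $19701; payoff $30938 − $19701 = $11237.
Alternative bid $12770: Xiu is not highest (top rival bid is $19701); payoff $0.
Change in payoff = $0 − ($11237) = −$11237.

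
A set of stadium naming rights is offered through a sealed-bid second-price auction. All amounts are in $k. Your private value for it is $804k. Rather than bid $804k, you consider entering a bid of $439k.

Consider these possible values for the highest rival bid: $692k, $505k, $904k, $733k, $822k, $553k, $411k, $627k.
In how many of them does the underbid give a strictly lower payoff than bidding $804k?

5

The deviation hurts exactly when the highest competing bid lies strictly between $439k and $804k — underbidding then forfeits a profitable win.
$692k: inside the interval → strictly worse (loss $112k).
$505k: inside the interval → strictly worse (loss $299k).
$904k: above both → same outcome either way.
$733k: inside the interval → strictly worse (loss $71k).
$822k: above both → same outcome either way.
$553k: inside the interval → strictly worse (loss $251k).
$411k: below both → same outcome either way.
$627k: inside the interval → strictly worse (loss $177k).
Count: 5.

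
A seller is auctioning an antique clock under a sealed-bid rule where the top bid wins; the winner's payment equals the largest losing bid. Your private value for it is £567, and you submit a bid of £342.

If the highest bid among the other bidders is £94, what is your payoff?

Your bid £342 exceeds the highest competing bid £94, so you win.
In a second-price auction the winner pays the second-highest bid, £94.
Payoff = value − price = £567 − £94 = £473.

£473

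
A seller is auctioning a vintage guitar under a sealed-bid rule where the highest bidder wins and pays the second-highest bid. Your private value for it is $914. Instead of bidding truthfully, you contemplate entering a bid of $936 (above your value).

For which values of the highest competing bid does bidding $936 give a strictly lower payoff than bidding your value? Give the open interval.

If the competing bid is below $914, both bids win at the same price — no difference.
If it is above $936, both bids lose — no difference.
If it lies strictly between $914 and $936, bidding your value loses (payoff 0) while bidding $936 wins at a price above your value (payoff negative).
So the deviation strictly hurts on the open interval ($914, $936).

($914, $936)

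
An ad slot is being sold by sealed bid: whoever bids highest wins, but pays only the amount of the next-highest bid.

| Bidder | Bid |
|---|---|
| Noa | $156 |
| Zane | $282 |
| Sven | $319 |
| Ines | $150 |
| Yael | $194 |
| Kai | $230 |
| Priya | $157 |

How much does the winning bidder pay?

Highest bid: Sven at $319, so Sven wins.
Second-highest bid: Zane at $282 — that is the price the winner pays.

$282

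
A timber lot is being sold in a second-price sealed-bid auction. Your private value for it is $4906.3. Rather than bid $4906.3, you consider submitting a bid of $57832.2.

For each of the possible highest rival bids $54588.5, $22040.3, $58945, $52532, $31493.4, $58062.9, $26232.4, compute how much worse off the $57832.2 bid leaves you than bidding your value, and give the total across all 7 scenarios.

The deviation costs you only when the competing bid falls strictly between $4906.3 and $57832.2; elsewhere both bids give the same outcome.
$54588.5: truthful payoff $0, deviation payoff −$49682.2 → loss $49682.2.
$22040.3: truthful payoff $0, deviation payoff −$17134 → loss $17134.
$58945: outcomes coincide → loss $0.
$52532: truthful payoff $0, deviation payoff −$47625.7 → loss $47625.7.
$31493.4: truthful payoff $0, deviation payoff −$26587.1 → loss $26587.1.
$58062.9: outcomes coincide → loss $0.
$26232.4: truthful payoff $0, deviation payoff −$21326.1 → loss $21326.1.
Total loss = $49682.2 + $17134 + $47625.7 + $26587.1 + $21326.1 = $162355.1.

$162355.1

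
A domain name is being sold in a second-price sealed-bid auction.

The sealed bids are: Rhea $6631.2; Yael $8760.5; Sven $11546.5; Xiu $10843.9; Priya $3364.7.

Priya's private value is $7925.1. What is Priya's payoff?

Highest bid: Sven at $11546.5, so Sven wins.
Second-highest bid: Xiu at $10843.9 — that is the price the winner pays.
Priya did not win, so Priya pays nothing and receives nothing: payoff $0.

$0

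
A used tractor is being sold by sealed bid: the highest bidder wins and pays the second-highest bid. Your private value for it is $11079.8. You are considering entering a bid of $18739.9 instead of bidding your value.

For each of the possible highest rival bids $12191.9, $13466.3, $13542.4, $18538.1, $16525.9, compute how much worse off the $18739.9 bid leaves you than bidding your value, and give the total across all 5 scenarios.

$18865.6

The deviation costs you only when the competing bid falls strictly between $11079.8 and $18739.9; elsewhere both bids give the same outcome.
$12191.9: truthful payoff $0, deviation payoff −$1112.1 → loss $1112.1.
$13466.3: truthful payoff $0, deviation payoff −$2386.5 → loss $2386.5.
$13542.4: truthful payoff $0, deviation payoff −$2462.6 → loss $2462.6.
$18538.1: truthful payoff $0, deviation payoff −$7458.3 → loss $7458.3.
$16525.9: truthful payoff $0, deviation payoff −$5446.1 → loss $5446.1.
Total loss = $1112.1 + $2386.5 + $2462.6 + $7458.3 + $5446.1 = $18865.6.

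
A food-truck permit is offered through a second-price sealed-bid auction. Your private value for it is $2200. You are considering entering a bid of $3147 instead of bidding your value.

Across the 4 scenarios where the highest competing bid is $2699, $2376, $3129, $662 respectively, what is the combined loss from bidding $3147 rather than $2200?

$1604

The deviation costs you only when the competing bid falls strictly between $2200 and $3147; elsewhere both bids give the same outcome.
$2699: truthful payoff $0, deviation payoff −$499 → loss $499.
$2376: truthful payoff $0, deviation payoff −$176 → loss $176.
$3129: truthful payoff $0, deviation payoff −$929 → loss $929.
$662: outcomes coincide → loss $0.
Total loss = $499 + $176 + $929 = $1604.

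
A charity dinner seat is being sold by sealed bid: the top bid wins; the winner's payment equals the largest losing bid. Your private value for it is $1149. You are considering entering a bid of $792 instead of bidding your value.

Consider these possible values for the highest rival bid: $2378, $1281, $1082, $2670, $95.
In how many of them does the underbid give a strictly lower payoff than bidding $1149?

The deviation hurts exactly when the highest competing bid lies strictly between $792 and $1149 — underbidding then forfeits a profitable win.
$2378: above both → same outcome either way.
$1281: above both → same outcome either way.
$1082: inside the interval → strictly worse (loss $67).
$2670: above both → same outcome either way.
$95: below both → same outcome either way.
Count: 1.

1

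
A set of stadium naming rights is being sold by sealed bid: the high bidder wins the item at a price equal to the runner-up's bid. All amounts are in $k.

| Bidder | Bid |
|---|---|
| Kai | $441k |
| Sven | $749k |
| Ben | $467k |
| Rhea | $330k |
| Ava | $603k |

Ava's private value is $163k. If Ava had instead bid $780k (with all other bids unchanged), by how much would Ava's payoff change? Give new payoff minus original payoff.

−$586k

The highest bid among the other bidders is $749k; Ava's bid doesn't change that.
Original bid $603k: Ava is not highest (top rival bid is $749k); payoff $0k.
Alternative bid $780k: Ava is highest, pays the top rival bid $749k; payoff $163k − $749k = −$586k.
Change in payoff = −$586k − ($0k) = −$586k.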